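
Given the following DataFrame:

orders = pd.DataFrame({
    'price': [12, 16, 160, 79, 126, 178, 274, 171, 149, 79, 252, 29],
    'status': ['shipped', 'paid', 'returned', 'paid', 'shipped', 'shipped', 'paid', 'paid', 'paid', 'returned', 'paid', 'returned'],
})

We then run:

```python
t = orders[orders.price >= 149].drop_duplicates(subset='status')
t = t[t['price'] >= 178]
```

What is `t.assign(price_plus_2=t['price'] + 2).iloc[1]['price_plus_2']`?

276

filter rows where price >= 149:
    price    status
2     160  returned
5     178   shipped
6     274      paid
7     171      paid
8     149      paid
10    252      paid
drop duplicate status (keep=first):
   price    status
2    160  returned
5    178   shipped
6    274      paid
filter rows where price >= 178:
   price   status
5    178  shipped
6    274     paid
add column price_plus_2 = t['price'] + 2:
   price   status  price_plus_2
5    178  shipped           180
6    274     paid           276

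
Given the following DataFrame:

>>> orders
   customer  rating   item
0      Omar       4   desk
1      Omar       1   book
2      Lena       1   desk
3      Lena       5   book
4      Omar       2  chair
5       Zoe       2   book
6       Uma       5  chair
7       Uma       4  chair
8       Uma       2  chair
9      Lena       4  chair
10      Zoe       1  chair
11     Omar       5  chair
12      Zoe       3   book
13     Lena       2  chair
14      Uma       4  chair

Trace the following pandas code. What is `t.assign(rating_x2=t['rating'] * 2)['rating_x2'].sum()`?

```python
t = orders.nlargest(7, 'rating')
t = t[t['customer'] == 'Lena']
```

take 7 rows with largest rating:
   customer  rating   item
3      Lena       5   book
6       Uma       5  chair
11     Omar       5  chair
0      Omar       4   desk
7       Uma       4  chair
9      Lena       4  chair
14      Uma       4  chair
filter rows where customer == 'Lena':
  customer  rating   item
3     Lena       5   book
9     Lena       4  chair
add column rating_x2 = t['rating'] * 2:
  customer  rating   item  rating_x2
3     Lena       5   book         10
9     Lena       4  chair          8
sum of column 'rating_x2' → 18

18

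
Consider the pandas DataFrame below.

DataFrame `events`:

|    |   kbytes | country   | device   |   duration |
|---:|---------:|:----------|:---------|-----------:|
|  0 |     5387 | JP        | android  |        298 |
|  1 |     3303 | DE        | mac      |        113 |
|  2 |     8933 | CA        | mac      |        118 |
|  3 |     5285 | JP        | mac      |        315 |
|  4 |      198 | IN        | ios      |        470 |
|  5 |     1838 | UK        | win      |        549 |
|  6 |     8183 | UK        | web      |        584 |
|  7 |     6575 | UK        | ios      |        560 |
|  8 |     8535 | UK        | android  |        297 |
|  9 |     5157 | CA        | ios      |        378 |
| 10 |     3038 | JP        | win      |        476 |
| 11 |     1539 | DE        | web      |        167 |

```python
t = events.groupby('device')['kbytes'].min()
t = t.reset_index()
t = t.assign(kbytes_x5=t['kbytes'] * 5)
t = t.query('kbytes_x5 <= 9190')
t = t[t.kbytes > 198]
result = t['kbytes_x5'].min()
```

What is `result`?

group by device, min of kbytes:
device
android    5387
ios         198
mac        3303
web        1539
win        1838
Name: kbytes, dtype: int64
reset_index():
    device  kbytes
0  android    5387
1      ios     198
2      mac    3303
3      web    1539
4      win    1838
add column kbytes_x5 = t['kbytes'] * 5:
    device  kbytes  kbytes_x5
0  android    5387      26935
1      ios     198        990
2      mac    3303      16515
3      web    1539       7695
4      win    1838       9190
filter rows where kbytes_x5 <= 9190:
  device  kbytes  kbytes_x5
1    ios     198        990
3    web    1539       7695
4    win    1838       9190
filter rows where kbytes > 198:
  device  kbytes  kbytes_x5
3    web    1539       7695
4    win    1838       9190

7695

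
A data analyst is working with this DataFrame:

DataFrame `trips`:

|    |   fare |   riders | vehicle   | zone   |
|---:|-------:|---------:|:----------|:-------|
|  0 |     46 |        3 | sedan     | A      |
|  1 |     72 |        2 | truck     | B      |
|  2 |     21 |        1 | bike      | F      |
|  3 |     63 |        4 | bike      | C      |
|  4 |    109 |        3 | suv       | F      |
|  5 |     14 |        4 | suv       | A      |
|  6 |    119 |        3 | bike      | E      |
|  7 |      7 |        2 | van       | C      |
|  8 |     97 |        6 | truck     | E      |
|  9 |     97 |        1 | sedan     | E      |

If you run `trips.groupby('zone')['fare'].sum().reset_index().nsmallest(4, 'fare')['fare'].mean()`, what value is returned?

83.0

group by zone, sum of fare:
zone
A     60
B     72
C     70
E    313
F    130
Name: fare, dtype: int64
reset_index():
  zone  fare
0    A    60
1    B    72
2    C    70
3    E   313
4    F   130
take 4 rows with smallest fare:
  zone  fare
0    A    60
2    C    70
1    B    72
4    F   130
Then the mean of column 'fare': 83.0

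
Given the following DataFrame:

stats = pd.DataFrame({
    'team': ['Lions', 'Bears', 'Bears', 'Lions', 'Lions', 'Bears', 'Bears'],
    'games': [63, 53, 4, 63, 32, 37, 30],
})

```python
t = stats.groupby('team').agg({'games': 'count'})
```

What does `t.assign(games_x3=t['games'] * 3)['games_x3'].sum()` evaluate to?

group by team, count of games:
       games
team        
Bears      4
Lions      3
add column games_x3 = t['games'] * 3:
       games  games_x3
team                  
Bears      4        12
Lions      3         9
The sum of column 'games_x3' is 21.

21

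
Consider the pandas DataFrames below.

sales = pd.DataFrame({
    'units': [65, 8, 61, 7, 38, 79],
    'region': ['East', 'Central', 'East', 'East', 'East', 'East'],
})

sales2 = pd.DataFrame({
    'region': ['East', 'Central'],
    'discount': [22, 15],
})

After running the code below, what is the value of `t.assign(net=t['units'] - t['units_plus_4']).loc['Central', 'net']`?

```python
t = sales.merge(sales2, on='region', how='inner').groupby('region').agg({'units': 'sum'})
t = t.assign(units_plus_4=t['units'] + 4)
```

merge on 'region' (how='inner') → 6 rows:
   units   region  discount
0     65     East        22
1      8  Central        15
2     61     East        22
3      7     East        22
4     38     East        22
5     79     East        22
group by region, sum of units:
         units
region        
Central      8
East       250
add column units_plus_4 = t['units'] + 4:
         units  units_plus_4
region                      
Central      8            12
East       250           254
add column net = t['units'] - t['units_plus_4']:
         units  units_plus_4  net
region                           
Central      8            12   -4
East       250           254   -4
So loc['Central', 'net'] = -4.

-4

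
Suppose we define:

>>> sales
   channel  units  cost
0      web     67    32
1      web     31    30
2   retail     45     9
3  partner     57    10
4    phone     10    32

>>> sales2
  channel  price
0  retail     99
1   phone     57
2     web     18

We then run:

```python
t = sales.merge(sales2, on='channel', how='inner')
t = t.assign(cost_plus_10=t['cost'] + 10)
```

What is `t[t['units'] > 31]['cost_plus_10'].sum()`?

61

merge on 'channel' (how='inner') → 4 rows:
  channel  units  cost  price
0     web     67    32     18
1     web     31    30     18
2  retail     45     9     99
3   phone     10    32     57
add column cost_plus_10 = t['cost'] + 10:
  channel  units  cost  price  cost_plus_10
0     web     67    32     18            42
1     web     31    30     18            40
2  retail     45     9     99            19
3   phone     10    32     57            42
filter rows where units > 31:
  channel  units  cost  price  cost_plus_10
0     web     67    32     18            42
2  retail     45     9     99            19
The sum of column 'cost_plus_10' is 61.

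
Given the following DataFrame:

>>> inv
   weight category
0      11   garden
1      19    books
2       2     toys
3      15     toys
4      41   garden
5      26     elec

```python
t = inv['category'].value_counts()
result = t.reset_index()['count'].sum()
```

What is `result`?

6

value_counts of category:
category
garden    2
toys      2
books     1
elec      1
Name: count, dtype: int64
reset_index():
  category  count
0   garden      2
1     toys      2
2    books      1
3     elec      1
Then the sum of column 'count': 6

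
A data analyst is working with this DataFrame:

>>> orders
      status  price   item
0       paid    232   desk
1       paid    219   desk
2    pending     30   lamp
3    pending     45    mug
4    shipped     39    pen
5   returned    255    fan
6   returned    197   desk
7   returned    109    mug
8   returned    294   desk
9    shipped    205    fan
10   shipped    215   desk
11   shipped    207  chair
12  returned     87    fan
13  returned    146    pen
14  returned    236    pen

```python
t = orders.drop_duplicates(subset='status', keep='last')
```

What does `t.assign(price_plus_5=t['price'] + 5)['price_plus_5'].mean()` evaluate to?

181.75

drop duplicate status (keep=last):
      status  price   item
1       paid    219   desk
3    pending     45    mug
11   shipped    207  chair
14  returned    236    pen
add column price_plus_5 = t['price'] + 5:
      status  price   item  price_plus_5
1       paid    219   desk           224
3    pending     45    mug            50
11   shipped    207  chair           212
14  returned    236    pen           241
Taking the mean of column 'price_plus_5' gives 181.75.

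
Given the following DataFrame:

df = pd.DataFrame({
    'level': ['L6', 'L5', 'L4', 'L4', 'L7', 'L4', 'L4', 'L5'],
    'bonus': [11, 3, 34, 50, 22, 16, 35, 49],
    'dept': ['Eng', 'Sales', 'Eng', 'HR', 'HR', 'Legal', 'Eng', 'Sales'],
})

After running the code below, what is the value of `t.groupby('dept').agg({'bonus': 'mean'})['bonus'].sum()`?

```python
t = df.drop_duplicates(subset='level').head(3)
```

drop duplicate level (keep=first):
  level  bonus   dept
0    L6     11    Eng
1    L5      3  Sales
2    L4     34    Eng
4    L7     22     HR
take first 3 rows:
  level  bonus   dept
0    L6     11    Eng
1    L5      3  Sales
2    L4     34    Eng
group by dept, mean of bonus:
       bonus
dept        
Eng     22.5
Sales    3.0

25.5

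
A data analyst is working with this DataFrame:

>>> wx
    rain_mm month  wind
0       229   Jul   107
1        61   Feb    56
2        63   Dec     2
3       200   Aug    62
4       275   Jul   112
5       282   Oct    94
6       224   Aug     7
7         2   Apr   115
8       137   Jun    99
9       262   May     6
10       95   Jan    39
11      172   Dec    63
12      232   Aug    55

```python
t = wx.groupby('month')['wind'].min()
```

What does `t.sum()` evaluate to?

525

group by month, min of wind:
month
Apr    115
Aug      7
Dec      2
Feb     56
Jan     39
Jul    107
Jun     99
May      6
Oct     94
Name: wind, dtype: int64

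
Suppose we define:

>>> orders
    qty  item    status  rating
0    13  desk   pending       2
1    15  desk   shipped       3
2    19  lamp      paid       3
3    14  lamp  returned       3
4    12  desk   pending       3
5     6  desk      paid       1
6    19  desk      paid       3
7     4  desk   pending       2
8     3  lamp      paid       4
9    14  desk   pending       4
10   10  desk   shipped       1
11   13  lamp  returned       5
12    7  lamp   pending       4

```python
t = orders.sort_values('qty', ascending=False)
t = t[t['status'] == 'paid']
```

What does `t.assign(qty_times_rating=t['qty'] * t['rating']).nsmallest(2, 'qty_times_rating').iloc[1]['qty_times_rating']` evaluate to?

12

sort by qty descending:
    qty  item    status  rating
2    19  lamp      paid       3
6    19  desk      paid       3
1    15  desk   shipped       3
3    14  lamp  returned       3
9    14  desk   pending       4
0    13  desk   pending       2
11   13  lamp  returned       5
4    12  desk   pending       3
10   10  desk   shipped       1
12    7  lamp   pending       4
5     6  desk      paid       1
7     4  desk   pending       2
8     3  lamp      paid       4
filter rows where status == 'paid':
   qty  item status  rating
2   19  lamp   paid       3
6   19  desk   paid       3
5    6  desk   paid       1
8    3  lamp   paid       4
add column qty_times_rating = t['qty'] * t['rating']:
   qty  item status  rating  qty_times_rating
2   19  lamp   paid       3                57
6   19  desk   paid       3                57
5    6  desk   paid       1                 6
8    3  lamp   paid       4                12
take 2 rows with smallest qty_times_rating:
   qty  item status  rating  qty_times_rating
5    6  desk   paid       1                 6
8    3  lamp   paid       4                12
Reading off the value at position 1, column 'qty_times_rating', we get 12.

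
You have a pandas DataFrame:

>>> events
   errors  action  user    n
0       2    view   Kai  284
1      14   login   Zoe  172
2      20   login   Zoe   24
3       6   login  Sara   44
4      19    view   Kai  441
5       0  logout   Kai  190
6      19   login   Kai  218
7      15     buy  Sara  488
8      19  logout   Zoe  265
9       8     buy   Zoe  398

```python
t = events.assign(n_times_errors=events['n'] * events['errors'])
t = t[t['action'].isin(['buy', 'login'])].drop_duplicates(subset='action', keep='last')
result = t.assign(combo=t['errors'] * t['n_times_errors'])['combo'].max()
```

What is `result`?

78698

add column n_times_errors = events['n'] * events['errors']:
   errors  action  user    n  n_times_errors
0       2    view   Kai  284             568
1      14   login   Zoe  172            2408
2      20   login   Zoe   24             480
3       6   login  Sara   44             264
4      19    view   Kai  441            8379
5       0  logout   Kai  190               0
6      19   login   Kai  218            4142
7      15     buy  Sara  488            7320
8      19  logout   Zoe  265            5035
9       8     buy   Zoe  398            3184
filter rows where action in ['buy', 'login']:
   errors action  user    n  n_times_errors
1      14  login   Zoe  172            2408
2      20  login   Zoe   24             480
3       6  login  Sara   44             264
6      19  login   Kai  218            4142
7      15    buy  Sara  488            7320
9       8    buy   Zoe  398            3184
drop duplicate action (keep=last):
   errors action user    n  n_times_errors
6      19  login  Kai  218            4142
9       8    buy  Zoe  398            3184
add column combo = t['errors'] * t['n_times_errors']:
   errors action user    n  n_times_errors  combo
6      19  login  Kai  218            4142  78698
9       8    buy  Zoe  398            3184  25472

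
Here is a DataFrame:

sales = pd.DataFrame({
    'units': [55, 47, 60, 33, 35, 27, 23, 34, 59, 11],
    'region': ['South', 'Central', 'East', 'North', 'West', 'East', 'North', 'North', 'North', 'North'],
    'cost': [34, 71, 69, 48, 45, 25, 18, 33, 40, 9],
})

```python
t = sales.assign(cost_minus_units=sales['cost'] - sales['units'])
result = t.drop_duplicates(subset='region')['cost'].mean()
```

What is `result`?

add column cost_minus_units = sales['cost'] - sales['units']:
   units   region  cost  cost_minus_units
0     55    South    34               -21
1     47  Central    71                24
2     60     East    69                 9
3     33    North    48                15
4     35     West    45                10
5     27     East    25                -2
6     23    North    18                -5
7     34    North    33                -1
8     59    North    40               -19
9     11    North     9                -2
drop duplicate region (keep=first):
   units   region  cost  cost_minus_units
0     55    South    34               -21
1     47  Central    71                24
2     60     East    69                 9
3     33    North    48                15
4     35     West    45                10
So mean() = 53.4.

53.4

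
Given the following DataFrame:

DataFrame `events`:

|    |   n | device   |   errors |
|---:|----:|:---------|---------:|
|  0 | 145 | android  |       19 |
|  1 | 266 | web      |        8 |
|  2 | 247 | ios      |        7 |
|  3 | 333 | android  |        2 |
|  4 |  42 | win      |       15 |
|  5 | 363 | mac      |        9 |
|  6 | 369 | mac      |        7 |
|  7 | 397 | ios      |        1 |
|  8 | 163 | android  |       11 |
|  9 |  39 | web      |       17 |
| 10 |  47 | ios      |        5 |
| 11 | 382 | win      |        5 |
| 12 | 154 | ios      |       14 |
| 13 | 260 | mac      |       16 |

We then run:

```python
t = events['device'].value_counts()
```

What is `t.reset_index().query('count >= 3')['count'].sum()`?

value_counts of device:
device
ios        4
android    3
mac        3
web        2
win        2
Name: count, dtype: int64
reset_index():
    device  count
0      ios      4
1  android      3
2      mac      3
3      web      2
4      win      2
filter rows where count >= 3:
    device  count
0      ios      4
1  android      3
2      mac      3

10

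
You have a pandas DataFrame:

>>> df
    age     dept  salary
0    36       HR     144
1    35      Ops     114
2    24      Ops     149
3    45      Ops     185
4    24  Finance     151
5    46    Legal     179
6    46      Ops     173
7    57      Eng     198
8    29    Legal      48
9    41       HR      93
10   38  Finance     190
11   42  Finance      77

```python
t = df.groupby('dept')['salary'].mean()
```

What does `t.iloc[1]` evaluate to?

139.333333333

group by dept, mean of salary:
dept
Eng        198.000000
Finance    139.333333
HR         118.500000
Legal      113.500000
Ops        155.250000
Name: salary, dtype: float64
Hence 139.333333333.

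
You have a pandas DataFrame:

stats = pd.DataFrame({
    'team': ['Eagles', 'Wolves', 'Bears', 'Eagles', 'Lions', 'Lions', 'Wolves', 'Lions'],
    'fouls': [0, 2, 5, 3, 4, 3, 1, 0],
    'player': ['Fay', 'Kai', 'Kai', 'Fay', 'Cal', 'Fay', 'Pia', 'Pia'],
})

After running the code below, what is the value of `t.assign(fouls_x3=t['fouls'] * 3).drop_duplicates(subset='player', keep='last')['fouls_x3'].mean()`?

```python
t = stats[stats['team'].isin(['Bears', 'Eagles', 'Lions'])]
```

filter rows where team in ['Bears', 'Eagles', 'Lions']:
     team  fouls player
0  Eagles      0    Fay
2   Bears      5    Kai
3  Eagles      3    Fay
4   Lions      4    Cal
5   Lions      3    Fay
7   Lions      0    Pia
add column fouls_x3 = t['fouls'] * 3:
     team  fouls player  fouls_x3
0  Eagles      0    Fay         0
2   Bears      5    Kai        15
3  Eagles      3    Fay         9
4   Lions      4    Cal        12
5   Lions      3    Fay         9
7   Lions      0    Pia         0
drop duplicate player (keep=last):
    team  fouls player  fouls_x3
2  Bears      5    Kai        15
4  Lions      4    Cal        12
5  Lions      3    Fay         9
7  Lions      0    Pia         0

9.0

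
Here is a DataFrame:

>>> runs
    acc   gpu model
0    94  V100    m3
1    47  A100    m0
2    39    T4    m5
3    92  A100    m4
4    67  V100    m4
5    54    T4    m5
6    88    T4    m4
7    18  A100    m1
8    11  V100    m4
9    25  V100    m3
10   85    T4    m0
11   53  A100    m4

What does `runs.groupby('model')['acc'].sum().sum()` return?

673

group by model, sum of acc:
model
m0    132
m1     18
m3    119
m4    311
m5     93
Name: acc, dtype: int64
Reading off the sum of the resulting series, we get 673.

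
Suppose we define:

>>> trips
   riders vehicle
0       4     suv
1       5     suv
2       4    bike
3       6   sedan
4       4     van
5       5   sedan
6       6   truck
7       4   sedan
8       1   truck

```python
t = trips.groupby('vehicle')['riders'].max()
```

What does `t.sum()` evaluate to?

25

group by vehicle, max of riders:
vehicle
bike     4
sedan    6
suv      5
truck    6
van      4
Name: riders, dtype: int64
So sum() = 25.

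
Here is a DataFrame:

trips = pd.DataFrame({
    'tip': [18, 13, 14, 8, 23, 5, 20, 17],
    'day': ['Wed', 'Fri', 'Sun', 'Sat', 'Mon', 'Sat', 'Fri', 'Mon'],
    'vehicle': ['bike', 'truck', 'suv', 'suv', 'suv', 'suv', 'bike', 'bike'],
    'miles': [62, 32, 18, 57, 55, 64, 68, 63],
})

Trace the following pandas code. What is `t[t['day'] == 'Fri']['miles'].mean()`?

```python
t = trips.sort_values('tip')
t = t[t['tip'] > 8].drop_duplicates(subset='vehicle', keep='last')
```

sort by tip:
   tip  day vehicle  miles
5    5  Sat     suv     64
3    8  Sat     suv     57
1   13  Fri   truck     32
2   14  Sun     suv     18
7   17  Mon    bike     63
0   18  Wed    bike     62
6   20  Fri    bike     68
4   23  Mon     suv     55
filter rows where tip > 8:
   tip  day vehicle  miles
1   13  Fri   truck     32
2   14  Sun     suv     18
7   17  Mon    bike     63
0   18  Wed    bike     62
6   20  Fri    bike     68
4   23  Mon     suv     55
drop duplicate vehicle (keep=last):
   tip  day vehicle  miles
1   13  Fri   truck     32
6   20  Fri    bike     68
4   23  Mon     suv     55
filter rows where day == 'Fri':
   tip  day vehicle  miles
1   13  Fri   truck     32
6   20  Fri    bike     68
Then the mean of column 'miles': 50.0

50.0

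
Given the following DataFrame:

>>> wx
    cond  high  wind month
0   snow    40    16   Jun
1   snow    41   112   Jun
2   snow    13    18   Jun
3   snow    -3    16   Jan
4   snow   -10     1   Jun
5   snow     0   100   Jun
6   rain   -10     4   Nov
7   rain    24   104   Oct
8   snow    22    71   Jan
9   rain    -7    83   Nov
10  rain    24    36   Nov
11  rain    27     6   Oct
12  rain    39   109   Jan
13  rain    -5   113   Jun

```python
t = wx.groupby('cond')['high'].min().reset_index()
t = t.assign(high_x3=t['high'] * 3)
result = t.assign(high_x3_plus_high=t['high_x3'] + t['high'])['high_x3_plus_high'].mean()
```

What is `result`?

-40.0

group by cond, min of high:
cond
rain   -10
snow   -10
Name: high, dtype: int64
reset_index():
   cond  high
0  rain   -10
1  snow   -10
add column high_x3 = t['high'] * 3:
   cond  high  high_x3
0  rain   -10      -30
1  snow   -10      -30
add column high_x3_plus_high = t['high_x3'] + t['high']:
   cond  high  high_x3  high_x3_plus_high
0  rain   -10      -30                -40
1  snow   -10      -30                -40
Hence -40.0.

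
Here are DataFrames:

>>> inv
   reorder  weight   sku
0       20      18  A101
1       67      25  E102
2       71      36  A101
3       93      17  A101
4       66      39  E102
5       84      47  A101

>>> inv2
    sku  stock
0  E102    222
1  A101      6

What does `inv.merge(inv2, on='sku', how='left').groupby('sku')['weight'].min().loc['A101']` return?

merge on 'sku' (how='left') → 6 rows:
   reorder  weight   sku  stock
0       20      18  A101      6
1       67      25  E102    222
2       71      36  A101      6
3       93      17  A101      6
4       66      39  E102    222
5       84      47  A101      6
group by sku, min of weight:
sku
A101    17
E102    25
Name: weight, dtype: int64
Finally, value at index 'A101' = 17.

17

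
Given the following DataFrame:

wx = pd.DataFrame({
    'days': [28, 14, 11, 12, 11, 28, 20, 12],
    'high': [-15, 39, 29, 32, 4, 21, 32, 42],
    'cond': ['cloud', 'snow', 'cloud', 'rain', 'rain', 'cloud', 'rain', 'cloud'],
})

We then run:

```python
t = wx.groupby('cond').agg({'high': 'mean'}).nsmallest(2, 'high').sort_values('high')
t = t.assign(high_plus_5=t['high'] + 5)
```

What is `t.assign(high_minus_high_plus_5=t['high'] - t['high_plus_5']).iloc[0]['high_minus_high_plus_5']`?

-5.0

group by cond, mean of high:
            high
cond            
cloud  19.250000
rain   22.666667
snow   39.000000
take 2 rows with smallest high:
            high
cond            
cloud  19.250000
rain   22.666667
sort by high:
            high
cond            
cloud  19.250000
rain   22.666667
add column high_plus_5 = t['high'] + 5:
            high  high_plus_5
cond                         
cloud  19.250000    24.250000
rain   22.666667    27.666667
add column high_minus_high_plus_5 = t['high'] - t['high_plus_5']:
            high  high_plus_5  high_minus_high_plus_5
cond                                                 
cloud  19.250000    24.250000                    -5.0
rain   22.666667    27.666667                    -5.0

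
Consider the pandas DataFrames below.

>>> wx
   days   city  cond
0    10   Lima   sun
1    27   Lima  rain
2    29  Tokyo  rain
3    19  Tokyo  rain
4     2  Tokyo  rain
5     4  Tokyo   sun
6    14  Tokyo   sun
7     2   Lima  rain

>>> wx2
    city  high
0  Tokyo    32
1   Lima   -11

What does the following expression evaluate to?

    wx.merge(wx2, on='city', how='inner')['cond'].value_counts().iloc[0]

5

merge on 'city' (how='inner') → 8 rows:
   days   city  cond  high
0    10   Lima   sun   -11
1    27   Lima  rain   -11
2    29  Tokyo  rain    32
3    19  Tokyo  rain    32
4     2  Tokyo  rain    32
5     4  Tokyo   sun    32
6    14  Tokyo   sun    32
7     2   Lima  rain   -11
value_counts of cond:
cond
rain    5
sun     3
Name: count, dtype: int64
Reading off the value at position 0, we get 5.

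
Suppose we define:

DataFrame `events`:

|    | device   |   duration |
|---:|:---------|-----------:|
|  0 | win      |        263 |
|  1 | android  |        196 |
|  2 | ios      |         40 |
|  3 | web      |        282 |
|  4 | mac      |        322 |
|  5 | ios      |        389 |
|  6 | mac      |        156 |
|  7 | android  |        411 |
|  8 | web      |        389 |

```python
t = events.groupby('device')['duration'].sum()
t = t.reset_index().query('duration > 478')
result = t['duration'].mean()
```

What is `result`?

group by device, sum of duration:
device
android    607
ios        429
mac        478
web        671
win        263
Name: duration, dtype: int64
reset_index():
    device  duration
0  android       607
1      ios       429
2      mac       478
3      web       671
4      win       263
filter rows where duration > 478:
    device  duration
0  android       607
3      web       671
Then the mean of column 'duration': 639.0

639.0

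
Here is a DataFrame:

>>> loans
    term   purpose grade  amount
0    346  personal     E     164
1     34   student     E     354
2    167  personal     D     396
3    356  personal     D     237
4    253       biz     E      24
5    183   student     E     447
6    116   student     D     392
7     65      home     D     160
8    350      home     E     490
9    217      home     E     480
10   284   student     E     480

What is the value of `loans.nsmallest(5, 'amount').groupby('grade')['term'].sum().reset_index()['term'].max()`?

take 5 rows with smallest amount:
   term   purpose grade  amount
4   253       biz     E      24
7    65      home     D     160
0   346  personal     E     164
3   356  personal     D     237
1    34   student     E     354
group by grade, sum of term:
grade
D    421
E    633
Name: term, dtype: int64
reset_index():
  grade  term
0     D   421
1     E   633
max of column 'term' → 633

633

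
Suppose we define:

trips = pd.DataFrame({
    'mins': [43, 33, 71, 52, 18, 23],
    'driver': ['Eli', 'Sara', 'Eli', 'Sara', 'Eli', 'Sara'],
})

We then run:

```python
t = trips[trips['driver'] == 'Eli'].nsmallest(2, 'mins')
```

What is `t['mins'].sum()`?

filter rows where driver == 'Eli':
   mins driver
0    43    Eli
2    71    Eli
4    18    Eli
take 2 rows with smallest mins:
   mins driver
4    18    Eli
0    43    Eli
Finally, sum of column 'mins' = 61.

61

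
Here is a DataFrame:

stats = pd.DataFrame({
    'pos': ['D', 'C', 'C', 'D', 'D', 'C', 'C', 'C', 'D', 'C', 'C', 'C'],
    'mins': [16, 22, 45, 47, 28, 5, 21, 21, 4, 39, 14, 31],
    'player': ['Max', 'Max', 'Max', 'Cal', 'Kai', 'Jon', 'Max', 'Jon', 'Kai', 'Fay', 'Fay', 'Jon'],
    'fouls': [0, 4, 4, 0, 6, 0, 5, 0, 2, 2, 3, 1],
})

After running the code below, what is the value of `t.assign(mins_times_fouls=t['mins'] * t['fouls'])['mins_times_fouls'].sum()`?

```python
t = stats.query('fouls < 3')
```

117

filter rows where fouls < 3:
   pos  mins player  fouls
0    D    16    Max      0
3    D    47    Cal      0
5    C     5    Jon      0
7    C    21    Jon      0
8    D     4    Kai      2
9    C    39    Fay      2
11   C    31    Jon      1
add column mins_times_fouls = t['mins'] * t['fouls']:
   pos  mins player  fouls  mins_times_fouls
0    D    16    Max      0                 0
3    D    47    Cal      0                 0
5    C     5    Jon      0                 0
7    C    21    Jon      0                 0
8    D     4    Kai      2                 8
9    C    39    Fay      2                78
11   C    31    Jon      1                31
Hence 117.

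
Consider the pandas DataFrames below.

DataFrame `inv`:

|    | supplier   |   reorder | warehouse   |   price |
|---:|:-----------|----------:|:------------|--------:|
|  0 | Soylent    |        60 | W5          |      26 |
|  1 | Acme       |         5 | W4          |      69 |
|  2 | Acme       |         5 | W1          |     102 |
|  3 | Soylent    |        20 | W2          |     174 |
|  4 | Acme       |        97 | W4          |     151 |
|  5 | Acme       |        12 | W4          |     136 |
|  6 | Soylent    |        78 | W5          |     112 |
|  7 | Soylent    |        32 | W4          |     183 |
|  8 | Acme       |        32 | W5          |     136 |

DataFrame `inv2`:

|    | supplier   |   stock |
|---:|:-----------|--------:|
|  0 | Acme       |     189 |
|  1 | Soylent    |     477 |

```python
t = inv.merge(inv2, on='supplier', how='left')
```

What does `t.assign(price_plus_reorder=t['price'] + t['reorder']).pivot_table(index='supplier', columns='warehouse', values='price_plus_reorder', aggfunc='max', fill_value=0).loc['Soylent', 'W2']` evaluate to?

merge on 'supplier' (how='left') → 9 rows:
  supplier  reorder warehouse  price  stock
0  Soylent       60        W5     26    477
1     Acme        5        W4     69    189
2     Acme        5        W1    102    189
3  Soylent       20        W2    174    477
4     Acme       97        W4    151    189
5     Acme       12        W4    136    189
6  Soylent       78        W5    112    477
7  Soylent       32        W4    183    477
8     Acme       32        W5    136    189
add column price_plus_reorder = t['price'] + t['reorder']:
  supplier  reorder warehouse  price  stock  price_plus_reorder
0  Soylent       60        W5     26    477                  86
1     Acme        5        W4     69    189                  74
2     Acme        5        W1    102    189                 107
3  Soylent       20        W2    174    477                 194
4     Acme       97        W4    151    189                 248
5     Acme       12        W4    136    189                 148
6  Soylent       78        W5    112    477                 190
7  Soylent       32        W4    183    477                 215
8     Acme       32        W5    136    189                 168
pivot: rows=supplier, cols=warehouse, max(price_plus_reorder):
warehouse   W1   W2   W4   W5
supplier                     
Acme       107    0  248  168
Soylent      0  194  215  190
So loc['Soylent', 'W2'] = 194.

194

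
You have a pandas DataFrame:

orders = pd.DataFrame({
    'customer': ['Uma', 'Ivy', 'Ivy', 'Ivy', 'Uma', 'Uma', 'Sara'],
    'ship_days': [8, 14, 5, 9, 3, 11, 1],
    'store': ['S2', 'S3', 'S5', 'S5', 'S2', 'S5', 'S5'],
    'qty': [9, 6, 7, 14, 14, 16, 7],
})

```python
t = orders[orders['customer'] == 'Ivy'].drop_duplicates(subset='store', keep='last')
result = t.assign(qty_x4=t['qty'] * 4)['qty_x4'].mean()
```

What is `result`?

40.0

filter rows where customer == 'Ivy':
  customer  ship_days store  qty
1      Ivy         14    S3    6
2      Ivy          5    S5    7
3      Ivy          9    S5   14
drop duplicate store (keep=last):
  customer  ship_days store  qty
1      Ivy         14    S3    6
3      Ivy          9    S5   14
add column qty_x4 = t['qty'] * 4:
  customer  ship_days store  qty  qty_x4
1      Ivy         14    S3    6      24
3      Ivy          9    S5   14      56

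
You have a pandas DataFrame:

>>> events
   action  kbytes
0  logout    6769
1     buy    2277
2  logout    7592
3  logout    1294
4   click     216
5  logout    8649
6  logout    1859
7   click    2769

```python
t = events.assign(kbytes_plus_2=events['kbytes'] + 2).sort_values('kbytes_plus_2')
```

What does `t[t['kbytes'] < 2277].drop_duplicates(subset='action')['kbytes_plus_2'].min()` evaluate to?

218

add column kbytes_plus_2 = events['kbytes'] + 2:
   action  kbytes  kbytes_plus_2
0  logout    6769           6771
1     buy    2277           2279
2  logout    7592           7594
3  logout    1294           1296
4   click     216            218
5  logout    8649           8651
6  logout    1859           1861
7   click    2769           2771
sort by kbytes_plus_2:
   action  kbytes  kbytes_plus_2
4   click     216            218
3  logout    1294           1296
6  logout    1859           1861
1     buy    2277           2279
7   click    2769           2771
0  logout    6769           6771
2  logout    7592           7594
5  logout    8649           8651
filter rows where kbytes < 2277:
   action  kbytes  kbytes_plus_2
4   click     216            218
3  logout    1294           1296
6  logout    1859           1861
drop duplicate action (keep=first):
   action  kbytes  kbytes_plus_2
4   click     216            218
3  logout    1294           1296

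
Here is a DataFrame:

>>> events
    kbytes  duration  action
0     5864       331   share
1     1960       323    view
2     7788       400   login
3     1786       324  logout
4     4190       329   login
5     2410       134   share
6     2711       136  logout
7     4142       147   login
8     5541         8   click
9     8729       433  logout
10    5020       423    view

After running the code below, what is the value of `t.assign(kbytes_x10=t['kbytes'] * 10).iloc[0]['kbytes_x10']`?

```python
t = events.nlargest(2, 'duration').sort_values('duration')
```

50200

take 2 rows with largest duration:
    kbytes  duration  action
9     8729       433  logout
10    5020       423    view
sort by duration:
    kbytes  duration  action
10    5020       423    view
9     8729       433  logout
add column kbytes_x10 = t['kbytes'] * 10:
    kbytes  duration  action  kbytes_x10
10    5020       423    view       50200
9     8729       433  logout       87290
Reading off the value at position 0, column 'kbytes_x10', we get 50200.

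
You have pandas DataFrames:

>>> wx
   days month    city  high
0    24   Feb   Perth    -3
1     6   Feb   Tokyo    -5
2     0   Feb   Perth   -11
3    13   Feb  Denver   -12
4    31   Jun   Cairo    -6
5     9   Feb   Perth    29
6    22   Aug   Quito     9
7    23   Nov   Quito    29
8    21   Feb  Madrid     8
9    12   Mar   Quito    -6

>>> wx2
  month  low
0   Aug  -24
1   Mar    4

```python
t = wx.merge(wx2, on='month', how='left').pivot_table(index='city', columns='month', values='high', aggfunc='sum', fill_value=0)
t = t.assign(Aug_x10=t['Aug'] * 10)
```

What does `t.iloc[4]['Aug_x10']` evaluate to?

90

merge on 'month' (how='left') → 10 rows:
   days month    city  high   low
0    24   Feb   Perth    -3   NaN
1     6   Feb   Tokyo    -5   NaN
2     0   Feb   Perth   -11   NaN
3    13   Feb  Denver   -12   NaN
4    31   Jun   Cairo    -6   NaN
5     9   Feb   Perth    29   NaN
6    22   Aug   Quito     9 -24.0
7    23   Nov   Quito    29   NaN
8    21   Feb  Madrid     8   NaN
9    12   Mar   Quito    -6   4.0
pivot: rows=city, cols=month, sum(high):
month   Aug  Feb  Jun  Mar  Nov
city                           
Cairo     0    0   -6    0    0
Denver    0  -12    0    0    0
Madrid    0    8    0    0    0
Perth     0   15    0    0    0
Quito     9    0    0   -6   29
Tokyo     0   -5    0    0    0
add column Aug_x10 = t['Aug'] * 10:
month   Aug  Feb  Jun  Mar  Nov  Aug_x10
city                                    
Cairo     0    0   -6    0    0        0
Denver    0  -12    0    0    0        0
Madrid    0    8    0    0    0        0
Perth     0   15    0    0    0        0
Quito     9    0    0   -6   29       90
Tokyo     0   -5    0    0    0        0
So iloc[4]['Aug_x10'] = 90.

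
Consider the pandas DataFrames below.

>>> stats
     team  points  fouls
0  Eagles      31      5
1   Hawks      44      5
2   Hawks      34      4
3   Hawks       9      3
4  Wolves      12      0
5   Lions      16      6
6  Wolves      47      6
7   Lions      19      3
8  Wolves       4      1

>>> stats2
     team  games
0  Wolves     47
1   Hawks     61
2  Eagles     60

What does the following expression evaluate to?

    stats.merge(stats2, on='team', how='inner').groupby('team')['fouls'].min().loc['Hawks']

merge on 'team' (how='inner') → 7 rows:
     team  points  fouls  games
0  Eagles      31      5     60
1   Hawks      44      5     61
2   Hawks      34      4     61
3   Hawks       9      3     61
4  Wolves      12      0     47
5  Wolves      47      6     47
6  Wolves       4      1     47
group by team, min of fouls:
team
Eagles    5
Hawks     3
Wolves    0
Name: fouls, dtype: int64
The value at index 'Hawks' is 3.

3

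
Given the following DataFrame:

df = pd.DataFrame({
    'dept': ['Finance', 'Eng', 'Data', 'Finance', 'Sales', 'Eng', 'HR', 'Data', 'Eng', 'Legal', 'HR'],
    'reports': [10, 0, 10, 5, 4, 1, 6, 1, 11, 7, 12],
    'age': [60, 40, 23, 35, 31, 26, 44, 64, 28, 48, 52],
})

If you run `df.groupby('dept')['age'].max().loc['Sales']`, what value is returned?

31

group by dept, max of age:
dept
Data       64
Eng        40
Finance    60
HR         52
Legal      48
Sales      31
Name: age, dtype: int64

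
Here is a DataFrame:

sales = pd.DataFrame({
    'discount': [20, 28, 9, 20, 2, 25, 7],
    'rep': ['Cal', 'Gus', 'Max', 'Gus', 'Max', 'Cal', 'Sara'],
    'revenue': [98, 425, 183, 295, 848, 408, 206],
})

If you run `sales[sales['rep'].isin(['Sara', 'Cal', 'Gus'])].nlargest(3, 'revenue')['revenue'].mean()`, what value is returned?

filter rows where rep in ['Sara', 'Cal', 'Gus']:
   discount   rep  revenue
0        20   Cal       98
1        28   Gus      425
3        20   Gus      295
5        25   Cal      408
6         7  Sara      206
take 3 rows with largest revenue:
   discount  rep  revenue
1        28  Gus      425
5        25  Cal      408
3        20  Gus      295
Then the mean of column 'revenue': 376.0

376.0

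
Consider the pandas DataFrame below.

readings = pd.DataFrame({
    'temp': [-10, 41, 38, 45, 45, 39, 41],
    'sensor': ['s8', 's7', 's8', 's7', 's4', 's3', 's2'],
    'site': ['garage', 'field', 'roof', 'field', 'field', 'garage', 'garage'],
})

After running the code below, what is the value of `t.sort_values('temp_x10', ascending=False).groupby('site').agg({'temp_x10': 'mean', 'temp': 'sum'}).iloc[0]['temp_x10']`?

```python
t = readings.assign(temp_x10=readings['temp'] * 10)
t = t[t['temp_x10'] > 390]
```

add column temp_x10 = readings['temp'] * 10:
   temp sensor    site  temp_x10
0   -10     s8  garage      -100
1    41     s7   field       410
2    38     s8    roof       380
3    45     s7   field       450
4    45     s4   field       450
5    39     s3  garage       390
6    41     s2  garage       410
filter rows where temp_x10 > 390:
   temp sensor    site  temp_x10
1    41     s7   field       410
3    45     s7   field       450
4    45     s4   field       450
6    41     s2  garage       410
sort by temp_x10 descending:
   temp sensor    site  temp_x10
3    45     s7   field       450
4    45     s4   field       450
1    41     s7   field       410
6    41     s2  garage       410
group by site: mean(temp_x10), sum(temp):
          temp_x10  temp
site                    
field   436.666667   131
garage  410.000000    41

436.666666667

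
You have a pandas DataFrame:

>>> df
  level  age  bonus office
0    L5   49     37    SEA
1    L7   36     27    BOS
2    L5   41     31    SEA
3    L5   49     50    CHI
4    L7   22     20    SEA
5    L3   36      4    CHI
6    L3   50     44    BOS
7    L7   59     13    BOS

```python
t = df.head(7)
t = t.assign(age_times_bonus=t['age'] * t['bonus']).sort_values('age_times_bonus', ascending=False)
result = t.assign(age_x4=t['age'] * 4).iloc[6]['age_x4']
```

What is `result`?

144

take first 7 rows:
  level  age  bonus office
0    L5   49     37    SEA
1    L7   36     27    BOS
2    L5   41     31    SEA
3    L5   49     50    CHI
4    L7   22     20    SEA
5    L3   36      4    CHI
6    L3   50     44    BOS
add column age_times_bonus = t['age'] * t['bonus']:
  level  age  bonus office  age_times_bonus
0    L5   49     37    SEA             1813
1    L7   36     27    BOS              972
2    L5   41     31    SEA             1271
3    L5   49     50    CHI             2450
4    L7   22     20    SEA              440
5    L3   36      4    CHI              144
6    L3   50     44    BOS             2200
sort by age_times_bonus descending:
  level  age  bonus office  age_times_bonus
3    L5   49     50    CHI             2450
6    L3   50     44    BOS             2200
0    L5   49     37    SEA             1813
2    L5   41     31    SEA             1271
1    L7   36     27    BOS              972
4    L7   22     20    SEA              440
5    L3   36      4    CHI              144
add column age_x4 = t['age'] * 4:
  level  age  bonus office  age_times_bonus  age_x4
3    L5   49     50    CHI             2450     196
6    L3   50     44    BOS             2200     200
0    L5   49     37    SEA             1813     196
2    L5   41     31    SEA             1271     164
1    L7   36     27    BOS              972     144
4    L7   22     20    SEA              440      88
5    L3   36      4    CHI              144     144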